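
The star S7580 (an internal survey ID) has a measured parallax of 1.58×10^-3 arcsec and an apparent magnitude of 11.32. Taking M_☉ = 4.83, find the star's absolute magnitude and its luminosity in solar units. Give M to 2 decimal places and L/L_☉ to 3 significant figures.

M ≈ 2.31; L/L_☉ ≈ 10.2

d = 1/p = 1/1.58×10^-3″ = 632.9 pc
M = m − 5 log₁₀ d + 5 = 11.32 − 5·2.8013 + 5 = 2.313
M − M_☉ = 2.313 − 4.83 = -2.517
L/L_☉ = 10^(−0.4 × -2.517) = 10.16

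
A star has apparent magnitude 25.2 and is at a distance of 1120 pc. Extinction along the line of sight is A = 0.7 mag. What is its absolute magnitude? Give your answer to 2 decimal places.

M ≈ 14.25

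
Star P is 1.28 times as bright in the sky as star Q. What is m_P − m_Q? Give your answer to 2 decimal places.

Pogson: Δm = −2.5 log₁₀(ratio) = −2.5 log₁₀(1.28) = −2.5 × 0.1072 = -0.268
Star P is brighter, so it has the smaller magnitude: the difference is negative.

m_P − m_Q ≈ -0.27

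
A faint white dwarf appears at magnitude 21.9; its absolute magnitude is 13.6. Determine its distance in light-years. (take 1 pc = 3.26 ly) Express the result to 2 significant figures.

Distance modulus: m − M = 21.9 − (13.6) = 8.300
m − M = 5 log₁₀ d − 5
log₁₀ d = (m − M)/5 + 1 = 2.6600
d = 10^2.6600 = 457.1 pc
= 1490 ly

d ≈ 1500 ly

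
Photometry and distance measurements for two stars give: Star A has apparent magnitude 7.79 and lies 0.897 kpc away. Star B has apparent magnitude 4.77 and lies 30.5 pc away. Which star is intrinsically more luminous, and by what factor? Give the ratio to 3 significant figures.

Star A: d = 0.897 kpc = 897.0 pc
Star A: M = m − 5 log₁₀ d + 5 = 7.79 − 5·2.9528 + 5 = -1.974
Star B: M = m − 5 log₁₀ d + 5 = 4.77 − 5·1.4843 + 5 = 2.349
ΔM = M_A − M_B = -1.974 − (2.349) = -4.322; smaller M is more luminous → Star A.
L ratio = 10^(0.4 |ΔM|) = 10^1.729 = 53.58

Star A is more luminous, by a factor of 53.6.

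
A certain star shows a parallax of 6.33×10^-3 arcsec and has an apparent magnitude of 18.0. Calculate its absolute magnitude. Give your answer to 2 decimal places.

M ≈ 12.01

d = 1/p = 1/6.33×10^-3″ = 158.0 pc
5 log₁₀(d/10 pc) = 5 log₁₀(158.0) − 5 = 5.993
M = m − 5 log₁₀(d/10) = 18.0 − 5.993 = 12.007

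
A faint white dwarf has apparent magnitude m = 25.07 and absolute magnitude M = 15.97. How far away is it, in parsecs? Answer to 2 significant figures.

Distance modulus: m − M = 25.07 − (15.97) = 9.100
m − M = 5 log₁₀ d − 5
log₁₀ d = (m − M)/5 + 1 = 2.8200
d = 10^2.8200 = 660.7 pc

d ≈ 660 pc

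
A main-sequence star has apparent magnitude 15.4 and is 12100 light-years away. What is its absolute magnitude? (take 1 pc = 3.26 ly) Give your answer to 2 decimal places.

d = 12100 ly / 3.26 = 3712 pc
5 log₁₀(d/10 pc) = 5 log₁₀(3712) − 5 = 12.848
M = m − 5 log₁₀(d/10) = 15.4 − 12.848 = 2.552

M ≈ 2.55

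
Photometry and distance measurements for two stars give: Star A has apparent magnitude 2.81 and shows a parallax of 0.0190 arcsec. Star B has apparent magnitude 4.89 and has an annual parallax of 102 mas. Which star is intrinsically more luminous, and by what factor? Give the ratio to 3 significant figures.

Star A: d = 1/p = 1/0.0190″ = 52.63 pc
Star A: M = m − 5 log₁₀ d + 5 = 2.81 − 5·1.7212 + 5 = -0.796
Star B: p = 102 mas = 0.102″ → d = 1/p = 9.804 pc
Star B: M = m − 5 log₁₀ d + 5 = 4.89 − 5·0.9914 + 5 = 4.933
ΔM = M_A − M_B = -0.796 − (4.933) = -5.729; smaller M is more luminous → Star A.
L ratio = 10^(0.4 |ΔM|) = 10^2.292 = 195.7

Star A is more luminous, by a factor of 196.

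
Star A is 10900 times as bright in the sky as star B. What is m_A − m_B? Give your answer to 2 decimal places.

Pogson: Δm = −2.5 log₁₀(ratio) = −2.5 log₁₀(10900) = −2.5 × 4.0374 = -10.094
Star A is brighter, so it has the smaller magnitude: the difference is negative.

m_A − m_B ≈ -10.09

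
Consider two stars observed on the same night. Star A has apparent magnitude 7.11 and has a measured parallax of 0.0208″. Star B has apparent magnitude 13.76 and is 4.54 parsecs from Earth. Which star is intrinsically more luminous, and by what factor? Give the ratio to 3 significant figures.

Star A is more luminous, by a factor of 51300.

Star A: d = 1/p = 1/0.0208″ = 48.08 pc
Star A: M = m − 5 log₁₀ d + 5 = 7.11 − 5·1.6819 + 5 = 3.700
Star B: M = m − 5 log₁₀ d + 5 = 13.76 − 5·0.6571 + 5 = 15.475
ΔM = M_A − M_B = 3.700 − (15.475) = -11.774; smaller M is more luminous → Star A.
L ratio = 10^(0.4 |ΔM|) = 10^4.710 = 51260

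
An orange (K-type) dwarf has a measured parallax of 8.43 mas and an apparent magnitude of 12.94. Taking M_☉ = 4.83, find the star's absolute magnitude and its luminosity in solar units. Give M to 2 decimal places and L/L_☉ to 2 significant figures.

M ≈ 7.57; L/L_☉ ≈ 0.080

d = 1/p = 1000/8.43 mas = 118.6 pc
M = m − 5 log₁₀ d + 5 = 12.94 − 5·2.0742 + 5 = 7.569
M − M_☉ = 7.569 − 4.83 = 2.739
L/L_☉ = 10^(−0.4 × 2.739) = 0.08023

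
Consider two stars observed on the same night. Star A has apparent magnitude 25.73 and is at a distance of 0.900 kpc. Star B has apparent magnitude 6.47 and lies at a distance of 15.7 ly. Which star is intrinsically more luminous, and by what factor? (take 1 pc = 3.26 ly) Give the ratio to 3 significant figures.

Star B is more luminous, by a factor of 1450.

Star A: d = 0.900 kpc = 900.0 pc
Star A: M = m − 5 log₁₀ d + 5 = 25.73 − 5·2.9542 + 5 = 15.959
Star B: d = 15.7 ly / 3.26 = 4.816 pc
Star B: M = m − 5 log₁₀ d + 5 = 6.47 − 5·0.6827 + 5 = 8.057
ΔM = M_A − M_B = 15.959 − (8.057) = 7.902; smaller M is more luminous → Star B.
L ratio = 10^(0.4 |ΔM|) = 10^3.161 = 1448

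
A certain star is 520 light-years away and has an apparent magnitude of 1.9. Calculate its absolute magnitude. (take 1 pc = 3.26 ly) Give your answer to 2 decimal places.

M ≈ -4.11

d = 520 ly / 3.26 = 159.5 pc
5 log₁₀(d/10 pc) = 5 log₁₀(159.5) − 5 = 6.014
M = m − 5 log₁₀(d/10) = 1.9 − 6.014 = -4.114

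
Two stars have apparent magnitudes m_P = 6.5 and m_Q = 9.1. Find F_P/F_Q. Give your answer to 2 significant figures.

F_P/F_Q ≈ 11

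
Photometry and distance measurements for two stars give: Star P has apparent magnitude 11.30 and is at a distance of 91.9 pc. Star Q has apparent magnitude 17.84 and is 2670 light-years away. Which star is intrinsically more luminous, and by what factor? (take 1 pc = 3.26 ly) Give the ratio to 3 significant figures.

Star P is more luminous, by a factor of 5.20.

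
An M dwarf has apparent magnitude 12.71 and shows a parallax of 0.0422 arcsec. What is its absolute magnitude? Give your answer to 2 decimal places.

M ≈ 10.84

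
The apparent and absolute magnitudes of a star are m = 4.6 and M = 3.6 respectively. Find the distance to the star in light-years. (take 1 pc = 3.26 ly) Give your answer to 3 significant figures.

μ = m − M = 1.000
m − M = 5 log₁₀ d − 5
log₁₀ d = (m − M)/5 + 1 = 1.2000
d = 10^1.2000 = 15.85 pc
= 51.67 ly

d ≈ 51.7 ly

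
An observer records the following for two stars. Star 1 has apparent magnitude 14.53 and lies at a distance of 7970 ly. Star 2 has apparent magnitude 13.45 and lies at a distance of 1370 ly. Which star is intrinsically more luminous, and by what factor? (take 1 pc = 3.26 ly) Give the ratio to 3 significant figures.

Star 1: d = 7970 ly / 3.26 = 2445 pc
Star 1: M = m − 5 log₁₀ d + 5 = 14.53 − 5·3.3882 + 5 = 2.589
Star 2: d = 1370 ly / 3.26 = 420.2 pc
Star 2: M = m − 5 log₁₀ d + 5 = 13.45 − 5·2.6235 + 5 = 5.332
ΔM = M_1 − M_2 = 2.589 − (5.332) = -2.744; smaller M is more luminous → Star 1.
L ratio = 10^(0.4 |ΔM|) = 10^1.097 = 12.52

Star 1 is more luminous, by a factor of 12.5.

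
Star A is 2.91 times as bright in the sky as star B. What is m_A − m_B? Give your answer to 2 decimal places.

m_A − m_B ≈ -1.16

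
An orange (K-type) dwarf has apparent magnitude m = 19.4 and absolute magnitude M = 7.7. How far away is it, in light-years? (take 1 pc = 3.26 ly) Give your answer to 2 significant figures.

d ≈ 7100 ly

Distance modulus: m − M = 19.4 − (7.7) = 11.700
m − M = 5 log₁₀ d − 5
log₁₀ d = (m − M)/5 + 1 = 3.3400
d = 10^3.3400 = 2188 pc
= 7132 ly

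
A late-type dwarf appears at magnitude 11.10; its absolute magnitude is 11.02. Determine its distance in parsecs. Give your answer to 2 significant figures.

d ≈ 10 pc

μ = m − M = 0.080
m − M = 5 log₁₀ d − 5
log₁₀ d = (m − M)/5 + 1 = 1.0160
d = 10^1.0160 = 10.38 pc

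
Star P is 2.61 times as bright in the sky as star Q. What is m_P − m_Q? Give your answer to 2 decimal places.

Pogson: Δm = −2.5 log₁₀(ratio) = −2.5 log₁₀(2.61) = −2.5 × 0.4166 = -1.042
Star P is brighter, so it has the smaller magnitude: the difference is negative.

m_P − m_Q ≈ -1.04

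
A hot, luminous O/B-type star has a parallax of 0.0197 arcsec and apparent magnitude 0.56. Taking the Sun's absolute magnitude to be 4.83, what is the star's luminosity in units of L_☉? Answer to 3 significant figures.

d = 1/p = 1/0.0197″ = 50.76 pc
M = m − 5 log₁₀ d + 5 = 0.56 − 5·1.7055 + 5 = -2.968
M − M_☉ = -2.968 − 4.83 = -7.798
L/L_☉ = 10^(−0.4 × -7.798) = 1315

L/L_☉ ≈ 1320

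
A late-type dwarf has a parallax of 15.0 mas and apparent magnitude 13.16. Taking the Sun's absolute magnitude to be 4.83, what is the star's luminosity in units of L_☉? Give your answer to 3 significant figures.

d = 1/p = 1000/15.0 mas = 66.67 pc
M = m − 5 log₁₀ d + 5 = 13.16 − 5·1.8239 + 5 = 9.040
M − M_☉ = 9.040 − 4.83 = 4.210
L/L_☉ = 10^(−0.4 × 4.210) = 0.02069

L/L_☉ ≈ 0.0207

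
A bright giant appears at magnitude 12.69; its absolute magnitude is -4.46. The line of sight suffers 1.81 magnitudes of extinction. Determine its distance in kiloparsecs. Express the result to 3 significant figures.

d ≈ 11.7 kpc

m − M = 5 log₁₀(d/10 pc) + A  ⇒  12.69 − (-4.46) − 1.81 = 5 log₁₀(d/10)
15.340 = 5 log₁₀(d/10)
log₁₀ d = (m − M − A)/5 + 1 = 4.0680
d = 10^4.0680 = 11690 pc
= 11.69 kpc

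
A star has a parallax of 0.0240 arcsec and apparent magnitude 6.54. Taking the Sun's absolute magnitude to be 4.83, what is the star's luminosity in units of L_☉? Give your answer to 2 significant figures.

L/L_☉ ≈ 3.6

d = 1/p = 1/0.0240″ = 41.67 pc
M = m − 5 log₁₀ d + 5 = 6.54 − 5·1.6198 + 5 = 3.441
M − M_☉ = 3.441 − 4.83 = -1.389
L/L_☉ = 10^(−0.4 × -1.389) = 3.594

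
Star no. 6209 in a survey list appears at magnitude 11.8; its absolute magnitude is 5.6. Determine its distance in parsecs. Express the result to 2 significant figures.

d ≈ 170 pc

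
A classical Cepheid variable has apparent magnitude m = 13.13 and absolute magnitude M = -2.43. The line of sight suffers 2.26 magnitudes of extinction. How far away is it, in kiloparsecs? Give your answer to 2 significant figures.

d ≈ 4.6 kpc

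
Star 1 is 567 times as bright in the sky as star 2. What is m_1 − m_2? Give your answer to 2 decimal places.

m_1 − m_2 ≈ -6.88

Pogson: Δm = −2.5 log₁₀(ratio) = −2.5 log₁₀(567) = −2.5 × 2.7536 = -6.884
Star 1 is brighter, so it has the smaller magnitude: the difference is negative.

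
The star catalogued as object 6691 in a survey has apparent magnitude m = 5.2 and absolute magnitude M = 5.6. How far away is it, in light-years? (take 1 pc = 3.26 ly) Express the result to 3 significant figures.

d ≈ 27.1 ly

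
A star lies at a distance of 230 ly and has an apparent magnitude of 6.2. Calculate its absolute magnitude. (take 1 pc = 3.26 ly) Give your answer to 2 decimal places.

M ≈ 1.96

d = 230 ly / 3.26 = 70.55 pc
5 log₁₀(d/10 pc) = 5 log₁₀(70.55) − 5 = 4.243
M = m − 5 log₁₀(d/10) = 6.2 − 4.243 = 1.957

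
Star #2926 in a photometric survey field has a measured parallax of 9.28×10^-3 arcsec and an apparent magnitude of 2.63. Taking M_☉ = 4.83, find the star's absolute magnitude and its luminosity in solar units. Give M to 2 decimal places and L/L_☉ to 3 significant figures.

M ≈ -2.53; L/L_☉ ≈ 881

d = 1/p = 1/9.28×10^-3″ = 107.8 pc
M = m − 5 log₁₀ d + 5 = 2.63 − 5·2.0325 + 5 = -2.532
M − M_☉ = -2.532 − 4.83 = -7.362
L/L_☉ = 10^(−0.4 × -7.362) = 880.9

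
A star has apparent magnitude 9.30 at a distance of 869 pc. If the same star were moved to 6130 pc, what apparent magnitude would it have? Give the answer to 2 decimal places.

Flux ∝ 1/d², so Δm = 5 log₁₀(d₂/d₁) = 5 log₁₀(6130/869) = 4.242
m₂ = m₁ + Δm = 9.30 + (4.242) = 13.542

m ≈ 13.54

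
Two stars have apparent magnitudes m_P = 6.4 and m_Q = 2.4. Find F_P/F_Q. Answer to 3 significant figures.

F_P/F_Q ≈ 0.0251

Δm = 6.4 − (2.4) = 4.0
Flux ratio = 10^(−0.4 Δm) = 10^(−0.4 × 4.0) = 10^-1.600 = 0.02512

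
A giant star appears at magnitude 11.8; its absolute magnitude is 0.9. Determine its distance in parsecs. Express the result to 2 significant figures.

d ≈ 1500 pc

μ = m − M = 10.900
m − M = 5 log₁₀ d − 5
log₁₀ d = (m − M)/5 + 1 = 3.1800
d = 10^3.1800 = 1514 pc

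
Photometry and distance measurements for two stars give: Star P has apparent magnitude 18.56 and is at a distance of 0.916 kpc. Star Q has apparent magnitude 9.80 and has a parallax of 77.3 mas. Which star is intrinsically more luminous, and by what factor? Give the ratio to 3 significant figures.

Star P is more luminous, by a factor of 1.57.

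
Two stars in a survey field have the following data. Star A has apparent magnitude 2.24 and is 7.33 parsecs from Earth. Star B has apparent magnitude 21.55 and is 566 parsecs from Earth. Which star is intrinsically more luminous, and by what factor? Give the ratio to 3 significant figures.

Star A is more luminous, by a factor of 8880.

Star A: M = m − 5 log₁₀ d + 5 = 2.24 − 5·0.8651 + 5 = 2.914
Star B: M = m − 5 log₁₀ d + 5 = 21.55 − 5·2.7528 + 5 = 12.786
ΔM = M_A − M_B = 2.914 − (12.786) = -9.871; smaller M is more luminous → Star A.
L ratio = 10^(0.4 |ΔM|) = 10^3.949 = 8883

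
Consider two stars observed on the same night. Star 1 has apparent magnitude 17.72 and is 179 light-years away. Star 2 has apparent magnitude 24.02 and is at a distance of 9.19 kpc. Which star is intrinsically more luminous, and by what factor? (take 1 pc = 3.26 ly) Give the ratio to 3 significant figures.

Star 2 is more luminous, by a factor of 84.6.

Star 1: d = 179 ly / 3.26 = 54.91 pc
Star 1: M = m − 5 log₁₀ d + 5 = 17.72 − 5·1.7396 + 5 = 14.022
Star 2: d = 9.19 kpc = 9190 pc
Star 2: M = m − 5 log₁₀ d + 5 = 24.02 − 5·3.9633 + 5 = 9.203
ΔM = M_1 − M_2 = 14.022 − (9.203) = 4.818; smaller M is more luminous → Star 2.
L ratio = 10^(0.4 |ΔM|) = 10^1.927 = 84.60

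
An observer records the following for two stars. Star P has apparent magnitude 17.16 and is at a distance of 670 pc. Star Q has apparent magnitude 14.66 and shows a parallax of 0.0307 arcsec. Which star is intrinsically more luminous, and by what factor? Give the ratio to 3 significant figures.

Star P: M = m − 5 log₁₀ d + 5 = 17.16 − 5·2.8261 + 5 = 8.030
Star Q: d = 1/p = 1/0.0307″ = 32.57 pc
Star Q: M = m − 5 log₁₀ d + 5 = 14.66 − 5·1.5129 + 5 = 12.096
ΔM = M_P − M_Q = 8.030 − (12.096) = -4.066; smaller M is more luminous → Star P.
L ratio = 10^(0.4 |ΔM|) = 10^1.626 = 42.31

Star P is more luminous, by a factor of 42.3.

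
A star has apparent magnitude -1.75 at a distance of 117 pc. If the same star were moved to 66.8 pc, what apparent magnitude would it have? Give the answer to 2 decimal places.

m ≈ -2.97

Flux ∝ 1/d², so Δm = 5 log₁₀(d₂/d₁) = 5 log₁₀(66.8/117) = -1.217
m₂ = m₁ + Δm = -1.75 + (-1.217) = -2.967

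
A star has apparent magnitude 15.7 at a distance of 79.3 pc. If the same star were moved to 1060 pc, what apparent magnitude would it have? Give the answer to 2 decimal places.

m ≈ 21.33

Flux ∝ 1/d², so Δm = 5 log₁₀(d₂/d₁) = 5 log₁₀(1060/79.3) = 5.630
m₂ = m₁ + Δm = 15.7 + (5.630) = 21.330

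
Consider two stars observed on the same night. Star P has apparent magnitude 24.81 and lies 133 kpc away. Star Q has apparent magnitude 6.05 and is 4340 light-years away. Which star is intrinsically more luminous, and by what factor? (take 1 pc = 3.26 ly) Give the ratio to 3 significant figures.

Star P: d = 133 kpc = 133000 pc
Star P: M = m − 5 log₁₀ d + 5 = 24.81 − 5·5.1239 + 5 = 4.191
Star Q: d = 4340 ly / 3.26 = 1331 pc
Star Q: M = m − 5 log₁₀ d + 5 = 6.05 − 5·3.1243 + 5 = -4.571
ΔM = M_P − M_Q = 4.191 − (-4.571) = 8.762; smaller M is more luminous → Star Q.
L ratio = 10^(0.4 |ΔM|) = 10^3.505 = 3198

Star Q is more luminous, by a factor of 3200.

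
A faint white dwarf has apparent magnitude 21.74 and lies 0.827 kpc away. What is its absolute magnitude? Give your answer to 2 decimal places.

M ≈ 12.15

d = 0.827 kpc = 827.0 pc
5 log₁₀(d/10 pc) = 5 log₁₀(827.0) − 5 = 9.588
M = m − 5 log₁₀(d/10) = 21.74 − 9.588 = 12.152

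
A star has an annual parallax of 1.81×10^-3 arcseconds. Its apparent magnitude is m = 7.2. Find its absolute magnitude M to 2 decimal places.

M ≈ -1.51

d = 1/p = 1/1.81×10^-3″ = 552.5 pc
5 log₁₀(d/10 pc) = 5 log₁₀(552.5) − 5 = 8.712
M = m − 5 log₁₀(d/10) = 7.2 − 8.712 = -1.512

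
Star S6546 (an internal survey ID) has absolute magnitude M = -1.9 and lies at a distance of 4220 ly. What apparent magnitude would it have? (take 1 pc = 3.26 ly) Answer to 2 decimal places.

d = 4220 ly / 3.26 = 1294 pc
m = M + 5 log₁₀ d − 5 = -1.9 + 5·3.1121 − 5 = 8.660

m ≈ 8.66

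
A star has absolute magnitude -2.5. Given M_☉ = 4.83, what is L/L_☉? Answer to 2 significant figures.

M − M_☉ = -2.5 − 4.83 = -7.330
L/L_☉ = 10^(−0.4 (M − M_☉)) = 10^2.932 = 855.1

L/L_☉ ≈ 860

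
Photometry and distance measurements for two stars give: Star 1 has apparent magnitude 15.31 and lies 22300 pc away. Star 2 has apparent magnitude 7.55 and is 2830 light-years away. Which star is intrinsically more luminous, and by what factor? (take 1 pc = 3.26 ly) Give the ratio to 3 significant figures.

Star 2 is more luminous, by a factor of 1.93.

Star 1: M = m − 5 log₁₀ d + 5 = 15.31 − 5·4.3483 + 5 = -1.432
Star 2: d = 2830 ly / 3.26 = 868.1 pc
Star 2: M = m − 5 log₁₀ d + 5 = 7.55 − 5·2.9386 + 5 = -2.143
ΔM = M_1 − M_2 = -1.432 − (-2.143) = 0.711; smaller M is more luminous → Star 2.
L ratio = 10^(0.4 |ΔM|) = 10^0.285 = 1.925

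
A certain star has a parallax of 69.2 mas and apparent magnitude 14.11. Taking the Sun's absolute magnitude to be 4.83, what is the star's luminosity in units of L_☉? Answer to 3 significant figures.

d = 1/p = 1000/69.2 mas = 14.45 pc
M = m − 5 log₁₀ d + 5 = 14.11 − 5·1.1599 + 5 = 13.311
M − M_☉ = 13.311 − 4.83 = 8.481
L/L_☉ = 10^(−0.4 × 8.481) = 4.053×10^-4

L/L_☉ ≈ 4.05×10^-4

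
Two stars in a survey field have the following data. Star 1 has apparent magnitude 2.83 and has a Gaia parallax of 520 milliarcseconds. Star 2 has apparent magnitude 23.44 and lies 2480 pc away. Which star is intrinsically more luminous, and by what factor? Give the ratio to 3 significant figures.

Star 1 is more luminous, by a factor of 105.

Star 1: p = 520 mas = 0.520″ → d = 1/p = 1.923 pc
Star 1: M = m − 5 log₁₀ d + 5 = 2.83 − 5·0.2840 + 5 = 6.410
Star 2: M = m − 5 log₁₀ d + 5 = 23.44 − 5·3.3945 + 5 = 11.468
ΔM = M_1 − M_2 = 6.410 − (11.468) = -5.058; smaller M is more luminous → Star 1.
L ratio = 10^(0.4 |ΔM|) = 10^2.023 = 105.5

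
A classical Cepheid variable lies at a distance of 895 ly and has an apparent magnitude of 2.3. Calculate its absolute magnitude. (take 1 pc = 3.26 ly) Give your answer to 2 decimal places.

d = 895 ly / 3.26 = 274.5 pc
5 log₁₀(d/10 pc) = 5 log₁₀(274.5) − 5 = 7.193
M = m − 5 log₁₀(d/10) = 2.3 − 7.193 = -4.893

M ≈ -4.89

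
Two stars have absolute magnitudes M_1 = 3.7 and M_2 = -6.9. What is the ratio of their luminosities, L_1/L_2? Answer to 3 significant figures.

L_1/L_2 ≈ 5.75×10^-5

ΔM = M_1 − M_2 = 10.6
L_1/L_2 = 10^(−0.4 ΔM) = 10^-4.240 = 5.754×10^-5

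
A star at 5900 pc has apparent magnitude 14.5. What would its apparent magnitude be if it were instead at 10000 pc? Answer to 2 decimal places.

m ≈ 15.65

Flux ∝ 1/d², so Δm = 5 log₁₀(d₂/d₁) = 5 log₁₀(10000/5900) = 1.146
m₂ = m₁ + Δm = 14.5 + (1.146) = 15.646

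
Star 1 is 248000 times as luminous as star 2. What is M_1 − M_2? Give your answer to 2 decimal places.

Pogson: ΔM = −2.5 log₁₀(ratio) = −2.5 log₁₀(248000) = −2.5 × 5.3945 = -13.486
Star 1 is brighter, so it has the smaller magnitude: the difference is negative.

M_1 − M_2 ≈ -13.49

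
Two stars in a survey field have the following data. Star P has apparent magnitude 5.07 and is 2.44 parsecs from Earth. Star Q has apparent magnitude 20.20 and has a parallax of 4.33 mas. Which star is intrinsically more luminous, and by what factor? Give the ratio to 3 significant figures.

Star P: M = m − 5 log₁₀ d + 5 = 5.07 − 5·0.3874 + 5 = 8.133
Star Q: p = 4.33 mas = 4.33×10^-3″ → d = 1/p = 230.9 pc
Star Q: M = m − 5 log₁₀ d + 5 = 20.20 − 5·2.3635 + 5 = 13.382
ΔM = M_P − M_Q = 8.133 − (13.382) = -5.249; smaller M is more luminous → Star P.
L ratio = 10^(0.4 |ΔM|) = 10^2.100 = 125.8

Star P is more luminous, by a factor of 126.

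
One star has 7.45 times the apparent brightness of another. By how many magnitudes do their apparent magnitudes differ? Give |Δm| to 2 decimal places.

|Δm| ≈ 2.18

Pogson: Δm = −2.5 log₁₀(ratio) = −2.5 log₁₀(7.45) = −2.5 × 0.8722 = -2.180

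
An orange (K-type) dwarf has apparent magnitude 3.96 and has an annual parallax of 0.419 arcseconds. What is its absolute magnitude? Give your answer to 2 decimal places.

d = 1/p = 1/0.419″ = 2.387 pc
5 log₁₀(d/10 pc) = 5 log₁₀(2.387) − 5 = -3.111
M = m − 5 log₁₀(d/10) = 3.96 + 3.111 = 7.071

M ≈ 7.07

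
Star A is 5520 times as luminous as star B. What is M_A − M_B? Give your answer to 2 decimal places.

M_A − M_B ≈ -9.35

Pogson: ΔM = −2.5 log₁₀(ratio) = −2.5 log₁₀(5520) = −2.5 × 3.7419 = -9.355
Star A is brighter, so it has the smaller magnitude: the difference is negative.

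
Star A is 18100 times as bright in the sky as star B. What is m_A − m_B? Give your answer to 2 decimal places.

m_A − m_B ≈ -10.64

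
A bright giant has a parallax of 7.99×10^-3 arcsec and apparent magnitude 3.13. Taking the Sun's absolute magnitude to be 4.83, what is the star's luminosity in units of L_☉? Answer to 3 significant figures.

d = 1/p = 1/7.99×10^-3″ = 125.2 pc
M = m − 5 log₁₀ d + 5 = 3.13 − 5·2.0975 + 5 = -2.357
M − M_☉ = -2.357 − 4.83 = -7.187
L/L_☉ = 10^(−0.4 × -7.187) = 749.7

L/L_☉ ≈ 750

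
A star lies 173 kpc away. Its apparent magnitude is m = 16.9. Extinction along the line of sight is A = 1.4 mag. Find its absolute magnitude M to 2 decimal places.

d = 173 kpc = 173000 pc
5 log₁₀(d/10 pc) = 5 log₁₀(173000) − 5 = 21.190
M = m − 5 log₁₀(d/10) − A = 16.9 − 21.190 − 1.4 = -5.690

M ≈ -5.69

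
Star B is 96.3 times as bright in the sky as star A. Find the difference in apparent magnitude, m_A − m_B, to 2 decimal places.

m_A − m_B ≈ 4.96

Pogson: Δm = −2.5 log₁₀(ratio) = −2.5 log₁₀(96.3) = −2.5 × 1.9836 = -4.959
Star B is brighter so has the smaller magnitude: m_A − m_B is positive.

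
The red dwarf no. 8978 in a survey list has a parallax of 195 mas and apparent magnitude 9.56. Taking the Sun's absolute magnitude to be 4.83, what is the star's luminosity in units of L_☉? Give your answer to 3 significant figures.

L/L_☉ ≈ 3.37×10^-3

d = 1/p = 1000/195 mas = 5.128 pc
M = m − 5 log₁₀ d + 5 = 9.56 − 5·0.7100 + 5 = 11.010
M − M_☉ = 11.010 − 4.83 = 6.180
L/L_☉ = 10^(−0.4 × 6.180) = 3.372×10^-3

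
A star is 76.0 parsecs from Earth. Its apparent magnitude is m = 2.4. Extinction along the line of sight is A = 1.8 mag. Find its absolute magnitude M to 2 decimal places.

M ≈ -3.80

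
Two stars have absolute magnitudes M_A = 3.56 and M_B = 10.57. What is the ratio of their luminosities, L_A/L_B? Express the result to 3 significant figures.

L_A/L_B ≈ 637

ΔM = M_A − M_B = -7.01
L_A/L_B = 10^(−0.4 ΔM) = 10^2.804 = 636.8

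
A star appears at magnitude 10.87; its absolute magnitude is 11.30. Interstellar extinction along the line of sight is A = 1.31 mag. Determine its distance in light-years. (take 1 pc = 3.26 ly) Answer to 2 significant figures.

d ≈ 15 ly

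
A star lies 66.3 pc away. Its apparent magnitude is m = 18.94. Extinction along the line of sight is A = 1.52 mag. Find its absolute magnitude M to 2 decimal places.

5 log₁₀(d/10 pc) = 5 log₁₀(66.30) − 5 = 4.108
M = m − 5 log₁₀(d/10) − A = 18.94 − 4.108 − 1.52 = 13.312

M ≈ 13.31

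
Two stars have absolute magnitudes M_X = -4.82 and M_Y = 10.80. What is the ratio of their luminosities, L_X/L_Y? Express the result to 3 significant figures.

L_X/L_Y ≈ 1.77×10^6

ΔM = M_X − M_Y = -15.62
L_X/L_Y = 10^(−0.4 ΔM) = 10^6.248 = 1.770×10^6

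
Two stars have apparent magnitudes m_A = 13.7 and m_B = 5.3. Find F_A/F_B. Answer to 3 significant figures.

Δm = 13.7 − (5.3) = 8.4
Flux ratio = 10^(−0.4 Δm) = 10^(−0.4 × 8.4) = 10^-3.360 = 4.365×10^-4

F_A/F_B ≈ 4.37×10^-4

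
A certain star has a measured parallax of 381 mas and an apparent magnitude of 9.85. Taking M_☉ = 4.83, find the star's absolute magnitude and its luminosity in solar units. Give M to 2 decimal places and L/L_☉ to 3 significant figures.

M ≈ 12.75; L/L_☉ ≈ 6.76×10^-4

d = 1/p = 1000/381 mas = 2.625 pc
M = m − 5 log₁₀ d + 5 = 9.85 − 5·0.4191 + 5 = 12.755
M − M_☉ = 12.755 − 4.83 = 7.925
L/L_☉ = 10^(−0.4 × 7.925) = 6.763×10^-4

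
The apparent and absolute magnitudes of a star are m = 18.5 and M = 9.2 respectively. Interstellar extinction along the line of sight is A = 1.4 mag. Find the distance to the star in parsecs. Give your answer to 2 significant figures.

d ≈ 380 pc

m − M = 5 log₁₀(d/10 pc) + A  ⇒  18.5 − (9.2) − 1.4 = 5 log₁₀(d/10)
7.900 = 5 log₁₀(d/10)
log₁₀ d = (m − M − A)/5 + 1 = 2.5800
d = 10^2.5800 = 380.2 pc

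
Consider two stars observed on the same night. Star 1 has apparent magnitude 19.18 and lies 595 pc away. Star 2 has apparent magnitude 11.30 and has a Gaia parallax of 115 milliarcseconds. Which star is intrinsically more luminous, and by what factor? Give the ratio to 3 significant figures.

Star 1 is more luminous, by a factor of 3.30.

Star 1: M = m − 5 log₁₀ d + 5 = 19.18 − 5·2.7745 + 5 = 10.307
Star 2: p = 115 mas = 0.115″ → d = 1/p = 8.696 pc
Star 2: M = m − 5 log₁₀ d + 5 = 11.30 − 5·0.9393 + 5 = 11.603
ΔM = M_1 − M_2 = 10.307 − (11.603) = -1.296; smaller M is more luminous → Star 1.
L ratio = 10^(0.4 |ΔM|) = 10^0.518 = 3.299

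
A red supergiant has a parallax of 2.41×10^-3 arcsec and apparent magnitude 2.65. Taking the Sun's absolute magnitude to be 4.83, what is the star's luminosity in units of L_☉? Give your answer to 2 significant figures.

L/L_☉ ≈ 13000

d = 1/p = 1/2.41×10^-3″ = 414.9 pc
M = m − 5 log₁₀ d + 5 = 2.65 − 5·2.6180 + 5 = -5.440
M − M_☉ = -5.440 − 4.83 = -10.270
L/L_☉ = 10^(−0.4 × -10.270) = 12820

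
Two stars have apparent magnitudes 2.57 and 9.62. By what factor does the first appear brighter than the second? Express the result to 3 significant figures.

661

Magnitude difference = -7.05
Flux ratio = 10^(−0.4 Δm) = 10^(−0.4 × -7.05) = 10^2.820 = 660.7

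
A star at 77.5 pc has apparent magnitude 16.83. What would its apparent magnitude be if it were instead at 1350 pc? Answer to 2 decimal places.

m ≈ 23.04

Flux ∝ 1/d², so Δm = 5 log₁₀(d₂/d₁) = 5 log₁₀(1350/77.5) = 6.205
m₂ = m₁ + Δm = 16.83 + (6.205) = 23.035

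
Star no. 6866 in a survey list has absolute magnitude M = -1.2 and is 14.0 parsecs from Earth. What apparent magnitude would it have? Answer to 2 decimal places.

m = M + 5 log₁₀ d − 5 = -1.2 + 5·1.1461 − 5 = -0.469

m ≈ -0.47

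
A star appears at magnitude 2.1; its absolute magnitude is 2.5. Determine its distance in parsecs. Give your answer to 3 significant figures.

d ≈ 8.32 pc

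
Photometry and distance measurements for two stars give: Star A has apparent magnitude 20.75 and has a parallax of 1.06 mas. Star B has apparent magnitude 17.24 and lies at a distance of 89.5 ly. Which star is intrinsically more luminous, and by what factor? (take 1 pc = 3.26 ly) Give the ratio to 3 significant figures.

Star A: p = 1.06 mas = 1.06×10^-3″ → d = 1/p = 943.4 pc
Star A: M = m − 5 log₁₀ d + 5 = 20.75 − 5·2.9747 + 5 = 10.877
Star B: d = 89.5 ly / 3.26 = 27.45 pc
Star B: M = m − 5 log₁₀ d + 5 = 17.24 − 5·1.4386 + 5 = 15.047
ΔM = M_A − M_B = 10.877 − (15.047) = -4.170; smaller M is more luminous → Star A.
L ratio = 10^(0.4 |ΔM|) = 10^1.668 = 46.58

Star A is more luminous, by a factor of 46.6.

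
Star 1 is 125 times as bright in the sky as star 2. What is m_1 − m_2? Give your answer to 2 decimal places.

m_1 − m_2 ≈ -5.24

Pogson: Δm = −2.5 log₁₀(ratio) = −2.5 log₁₀(125) = −2.5 × 2.0969 = -5.242
Star 1 is brighter, so it has the smaller magnitude: the difference is negative.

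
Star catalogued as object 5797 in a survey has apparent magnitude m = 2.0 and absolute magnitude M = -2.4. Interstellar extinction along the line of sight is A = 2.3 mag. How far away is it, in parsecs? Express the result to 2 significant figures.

m − M = 5 log₁₀(d/10 pc) + A  ⇒  2.0 − (-2.4) − 2.3 = 5 log₁₀(d/10)
2.100 = 5 log₁₀(d/10)
log₁₀ d = (m − M − A)/5 + 1 = 1.4200
d = 10^1.4200 = 26.30 pc

d ≈ 26 pc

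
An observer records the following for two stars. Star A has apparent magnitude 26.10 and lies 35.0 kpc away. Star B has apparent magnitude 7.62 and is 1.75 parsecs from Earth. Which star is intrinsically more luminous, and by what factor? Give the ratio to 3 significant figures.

Star A: d = 35.0 kpc = 35000 pc
Star A: M = m − 5 log₁₀ d + 5 = 26.10 − 5·4.5441 + 5 = 8.380
Star B: M = m − 5 log₁₀ d + 5 = 7.62 − 5·0.2430 + 5 = 11.405
ΔM = M_A − M_B = 8.380 − (11.405) = -3.025; smaller M is more luminous → Star A.
L ratio = 10^(0.4 |ΔM|) = 10^1.210 = 16.22

Star A is more luminous, by a factor of 16.2.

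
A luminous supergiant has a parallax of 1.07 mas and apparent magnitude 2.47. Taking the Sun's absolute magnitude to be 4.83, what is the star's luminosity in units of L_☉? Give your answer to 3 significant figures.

L/L_☉ ≈ 76800

d = 1/p = 1000/1.07 mas = 934.6 pc
M = m − 5 log₁₀ d + 5 = 2.47 − 5·2.9706 + 5 = -7.383
M − M_☉ = -7.383 − 4.83 = -12.213
L/L_☉ = 10^(−0.4 × -12.213) = 76780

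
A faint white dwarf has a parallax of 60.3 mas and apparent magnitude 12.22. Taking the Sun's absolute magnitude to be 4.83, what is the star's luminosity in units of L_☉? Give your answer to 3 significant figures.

L/L_☉ ≈ 3.04×10^-3

d = 1/p = 1000/60.3 mas = 16.58 pc
M = m − 5 log₁₀ d + 5 = 12.22 − 5·1.2197 + 5 = 11.122
M − M_☉ = 11.122 − 4.83 = 6.292
L/L_☉ = 10^(−0.4 × 6.292) = 3.043×10^-3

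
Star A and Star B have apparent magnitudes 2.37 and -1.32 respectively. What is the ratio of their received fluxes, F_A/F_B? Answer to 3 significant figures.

F_A/F_B ≈ 0.0334

Δm = 2.37 − (-1.32) = 3.69
Flux ratio = 10^(−0.4 Δm) = 10^(−0.4 × 3.69) = 10^-1.476 = 0.03342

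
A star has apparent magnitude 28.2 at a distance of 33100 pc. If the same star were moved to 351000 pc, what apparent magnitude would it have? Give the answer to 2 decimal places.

Flux ∝ 1/d², so Δm = 5 log₁₀(d₂/d₁) = 5 log₁₀(351000/33100) = 5.127
m₂ = m₁ + Δm = 28.2 + (5.127) = 33.327

m ≈ 33.33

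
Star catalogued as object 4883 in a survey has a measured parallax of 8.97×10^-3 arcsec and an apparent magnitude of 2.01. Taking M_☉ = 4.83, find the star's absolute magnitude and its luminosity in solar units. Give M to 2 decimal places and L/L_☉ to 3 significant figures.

M ≈ -3.23; L/L_☉ ≈ 1670

d = 1/p = 1/8.97×10^-3″ = 111.5 pc
M = m − 5 log₁₀ d + 5 = 2.01 − 5·2.0472 + 5 = -3.226
M − M_☉ = -3.226 − 4.83 = -8.056
L/L_☉ = 10^(−0.4 × -8.056) = 1669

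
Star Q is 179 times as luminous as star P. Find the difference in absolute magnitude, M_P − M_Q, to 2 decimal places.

M_P − M_Q ≈ 5.63

Pogson: ΔM = −2.5 log₁₀(ratio) = −2.5 log₁₀(179) = −2.5 × 2.2529 = -5.632
Star Q is brighter so has the smaller magnitude: M_P − M_Q is positive.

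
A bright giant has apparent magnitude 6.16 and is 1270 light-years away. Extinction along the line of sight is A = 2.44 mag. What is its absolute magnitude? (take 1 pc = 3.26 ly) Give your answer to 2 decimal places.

M ≈ -4.23

d = 1270 ly / 3.26 = 389.6 pc
5 log₁₀(d/10 pc) = 5 log₁₀(389.6) − 5 = 7.953
M = m − 5 log₁₀(d/10) − A = 6.16 − 7.953 − 2.44 = -4.233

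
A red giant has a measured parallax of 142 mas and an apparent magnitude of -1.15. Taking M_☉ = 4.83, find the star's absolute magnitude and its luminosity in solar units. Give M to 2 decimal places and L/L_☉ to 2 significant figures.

M ≈ -0.39; L/L_☉ ≈ 120

d = 1/p = 1000/142 mas = 7.042 pc
M = m − 5 log₁₀ d + 5 = -1.15 − 5·0.8477 + 5 = -0.389
M − M_☉ = -0.389 − 4.83 = -5.219
L/L_☉ = 10^(−0.4 × -5.219) = 122.3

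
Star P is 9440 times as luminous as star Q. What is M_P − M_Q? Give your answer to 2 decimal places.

Pogson: ΔM = −2.5 log₁₀(ratio) = −2.5 log₁₀(9440) = −2.5 × 3.9750 = -9.937
Star P is brighter, so it has the smaller magnitude: the difference is negative.

M_P − M_Q ≈ -9.94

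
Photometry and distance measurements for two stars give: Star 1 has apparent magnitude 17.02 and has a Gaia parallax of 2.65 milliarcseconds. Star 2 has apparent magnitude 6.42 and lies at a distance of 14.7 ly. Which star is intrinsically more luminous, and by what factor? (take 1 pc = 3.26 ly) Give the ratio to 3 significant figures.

Star 2 is more luminous, by a factor of 2.48.

Star 1: p = 2.65 mas = 2.65×10^-3″ → d = 1/p = 377.4 pc
Star 1: M = m − 5 log₁₀ d + 5 = 17.02 − 5·2.5768 + 5 = 9.136
Star 2: d = 14.7 ly / 3.26 = 4.509 pc
Star 2: M = m − 5 log₁₀ d + 5 = 6.42 − 5·0.6541 + 5 = 8.150
ΔM = M_1 − M_2 = 9.136 − (8.150) = 0.987; smaller M is more luminous → Star 2.
L ratio = 10^(0.4 |ΔM|) = 10^0.395 = 2.481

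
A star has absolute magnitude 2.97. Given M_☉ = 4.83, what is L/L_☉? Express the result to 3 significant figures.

M − M_☉ = 2.97 − 4.83 = -1.860
L/L_☉ = 10^(−0.4 (M − M_☉)) = 10^0.744 = 5.546

L/L_☉ ≈ 5.55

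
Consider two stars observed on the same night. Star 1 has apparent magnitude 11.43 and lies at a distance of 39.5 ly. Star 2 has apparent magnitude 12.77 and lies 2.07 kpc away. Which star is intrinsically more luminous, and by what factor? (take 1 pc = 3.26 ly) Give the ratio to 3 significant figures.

Star 1: d = 39.5 ly / 3.26 = 12.12 pc
Star 1: M = m − 5 log₁₀ d + 5 = 11.43 − 5·1.0834 + 5 = 11.013
Star 2: d = 2.07 kpc = 2070 pc
Star 2: M = m − 5 log₁₀ d + 5 = 12.77 − 5·3.3160 + 5 = 1.190
ΔM = M_1 − M_2 = 11.013 − (1.190) = 9.823; smaller M is more luminous → Star 2.
L ratio = 10^(0.4 |ΔM|) = 10^3.929 = 8495

Star 2 is more luminous, by a factor of 8500.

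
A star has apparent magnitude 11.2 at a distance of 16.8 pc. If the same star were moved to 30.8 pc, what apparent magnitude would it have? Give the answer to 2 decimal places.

Flux ∝ 1/d², so Δm = 5 log₁₀(d₂/d₁) = 5 log₁₀(30.8/16.8) = 1.316
m₂ = m₁ + Δm = 11.2 + (1.316) = 12.516

m ≈ 12.52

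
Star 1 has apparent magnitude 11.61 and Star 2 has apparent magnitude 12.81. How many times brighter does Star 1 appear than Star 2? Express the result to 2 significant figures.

3.0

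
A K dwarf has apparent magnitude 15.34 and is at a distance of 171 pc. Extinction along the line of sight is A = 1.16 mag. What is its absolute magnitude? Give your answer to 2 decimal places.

M ≈ 8.02

5 log₁₀(d/10 pc) = 5 log₁₀(171.0) − 5 = 6.165
M = m − 5 log₁₀(d/10) − A = 15.34 − 6.165 − 1.16 = 8.015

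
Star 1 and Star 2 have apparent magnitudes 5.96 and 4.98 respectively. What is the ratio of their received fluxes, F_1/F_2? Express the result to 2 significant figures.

F_1/F_2 ≈ 0.41

Δm = 5.96 − (4.98) = 0.98
Flux ratio = 10^(−0.4 Δm) = 10^(−0.4 × 0.98) = 10^-0.392 = 0.4055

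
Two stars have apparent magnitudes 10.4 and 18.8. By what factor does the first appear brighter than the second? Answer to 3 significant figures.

Magnitude difference = -8.4
Flux ratio = 10^(−0.4 Δm) = 10^(−0.4 × -8.4) = 10^3.360 = 2291

2290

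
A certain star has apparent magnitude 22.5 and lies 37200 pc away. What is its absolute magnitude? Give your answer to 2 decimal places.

5 log₁₀(d/10 pc) = 5 log₁₀(37200) − 5 = 17.853
M = m − 5 log₁₀(d/10) = 22.5 − 17.853 = 4.647

M ≈ 4.65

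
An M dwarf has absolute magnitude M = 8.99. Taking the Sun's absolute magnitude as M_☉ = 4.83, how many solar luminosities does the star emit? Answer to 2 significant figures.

L/L_☉ ≈ 0.022

M − M_☉ = 8.99 − 4.83 = 4.160
L/L_☉ = 10^(−0.4 (M − M_☉)) = 10^-1.664 = 0.02168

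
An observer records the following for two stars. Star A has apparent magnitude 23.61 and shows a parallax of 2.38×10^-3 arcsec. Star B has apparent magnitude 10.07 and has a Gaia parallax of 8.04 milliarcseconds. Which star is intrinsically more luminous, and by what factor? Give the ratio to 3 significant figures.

Star A: d = 1/p = 1/2.38×10^-3″ = 420.2 pc
Star A: M = m − 5 log₁₀ d + 5 = 23.61 − 5·2.6234 + 5 = 15.493
Star B: p = 8.04 mas = 8.04×10^-3″ → d = 1/p = 124.4 pc
Star B: M = m − 5 log₁₀ d + 5 = 10.07 − 5·2.0947 + 5 = 4.596
ΔM = M_A − M_B = 15.493 − (4.596) = 10.897; smaller M is more luminous → Star B.
L ratio = 10^(0.4 |ΔM|) = 10^4.359 = 22840

Star B is more luminous, by a factor of 22800.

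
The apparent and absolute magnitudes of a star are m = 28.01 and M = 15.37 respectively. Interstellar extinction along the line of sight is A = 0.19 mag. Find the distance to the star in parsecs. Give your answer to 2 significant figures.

d ≈ 3100 pc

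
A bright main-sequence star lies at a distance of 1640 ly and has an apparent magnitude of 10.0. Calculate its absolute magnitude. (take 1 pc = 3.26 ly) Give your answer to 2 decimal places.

M ≈ 1.49

d = 1640 ly / 3.26 = 503.1 pc
5 log₁₀(d/10 pc) = 5 log₁₀(503.1) − 5 = 8.508
M = m − 5 log₁₀(d/10) = 10.0 − 8.508 = 1.492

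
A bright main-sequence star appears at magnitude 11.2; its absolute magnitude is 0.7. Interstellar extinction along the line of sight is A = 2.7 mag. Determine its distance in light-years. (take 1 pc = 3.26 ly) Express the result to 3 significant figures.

d ≈ 1180 ly

m − M = 5 log₁₀(d/10 pc) + A  ⇒  11.2 − (0.7) − 2.7 = 5 log₁₀(d/10)
7.800 = 5 log₁₀(d/10)
log₁₀ d = (m − M − A)/5 + 1 = 2.5600
d = 10^2.5600 = 363.1 pc
= 1184 ly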